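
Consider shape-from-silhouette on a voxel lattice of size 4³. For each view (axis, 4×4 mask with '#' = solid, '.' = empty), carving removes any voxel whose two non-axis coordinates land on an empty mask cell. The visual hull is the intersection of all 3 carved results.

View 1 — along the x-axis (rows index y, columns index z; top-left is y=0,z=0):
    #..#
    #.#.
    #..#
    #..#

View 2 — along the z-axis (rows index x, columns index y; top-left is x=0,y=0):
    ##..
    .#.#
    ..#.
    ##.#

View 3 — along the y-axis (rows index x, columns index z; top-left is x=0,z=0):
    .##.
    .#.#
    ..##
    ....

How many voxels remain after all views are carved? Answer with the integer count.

voxel count = 3

initial block: 4^3 = 64
carve view 1 (along x, YZ-mask fill 8/16): 32 voxels remain
carve view 2 (along z, XY-mask fill 8/16): 16 voxels remain
carve view 3 (along y, XZ-mask fill 6/16): 3 voxels remain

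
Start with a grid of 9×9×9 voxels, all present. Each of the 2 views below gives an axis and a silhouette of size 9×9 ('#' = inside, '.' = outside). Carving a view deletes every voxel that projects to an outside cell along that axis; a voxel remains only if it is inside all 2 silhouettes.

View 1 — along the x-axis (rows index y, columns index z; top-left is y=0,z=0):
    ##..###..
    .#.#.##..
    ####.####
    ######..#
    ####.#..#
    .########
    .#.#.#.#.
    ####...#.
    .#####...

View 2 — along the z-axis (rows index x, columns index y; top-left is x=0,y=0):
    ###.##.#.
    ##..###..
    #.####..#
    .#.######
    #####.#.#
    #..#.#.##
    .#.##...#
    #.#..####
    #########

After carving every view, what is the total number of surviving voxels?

remaining voxels: 319

full grid |V| = 729
[1] x-view keeps 52 columns → grid now 468
[2] z-view keeps 55 columns → grid now 319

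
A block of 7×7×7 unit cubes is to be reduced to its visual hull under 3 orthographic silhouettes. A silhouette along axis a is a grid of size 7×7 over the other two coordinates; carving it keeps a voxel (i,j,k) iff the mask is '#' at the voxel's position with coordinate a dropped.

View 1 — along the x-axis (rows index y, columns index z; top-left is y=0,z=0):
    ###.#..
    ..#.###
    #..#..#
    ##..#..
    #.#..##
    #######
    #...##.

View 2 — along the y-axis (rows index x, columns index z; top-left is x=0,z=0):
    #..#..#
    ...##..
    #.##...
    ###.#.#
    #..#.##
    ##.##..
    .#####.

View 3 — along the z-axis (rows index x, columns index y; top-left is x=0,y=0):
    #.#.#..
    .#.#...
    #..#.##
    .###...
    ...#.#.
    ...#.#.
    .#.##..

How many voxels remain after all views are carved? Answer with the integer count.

voxel count = 42

before carving: 343 voxels (7×7×7)
[1] x-view keeps 28 columns → grid now 196
[2] y-view keeps 26 columns → grid now 103
[3] z-view keeps 19 columns → grid now 42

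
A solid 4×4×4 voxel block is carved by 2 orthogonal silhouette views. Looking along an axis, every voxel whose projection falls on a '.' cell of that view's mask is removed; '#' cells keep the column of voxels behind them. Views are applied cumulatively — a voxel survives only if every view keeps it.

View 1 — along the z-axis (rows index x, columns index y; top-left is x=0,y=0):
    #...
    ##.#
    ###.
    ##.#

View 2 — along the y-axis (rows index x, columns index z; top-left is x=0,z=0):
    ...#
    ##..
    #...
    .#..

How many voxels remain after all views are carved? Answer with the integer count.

start: 4×4×4 = 64 voxels
after view 1 [z-axis, 10 of 16 cells solid] → remaining = 40
after view 2 [y-axis, 5 of 16 cells solid] → remaining = 13

|visual hull| = 13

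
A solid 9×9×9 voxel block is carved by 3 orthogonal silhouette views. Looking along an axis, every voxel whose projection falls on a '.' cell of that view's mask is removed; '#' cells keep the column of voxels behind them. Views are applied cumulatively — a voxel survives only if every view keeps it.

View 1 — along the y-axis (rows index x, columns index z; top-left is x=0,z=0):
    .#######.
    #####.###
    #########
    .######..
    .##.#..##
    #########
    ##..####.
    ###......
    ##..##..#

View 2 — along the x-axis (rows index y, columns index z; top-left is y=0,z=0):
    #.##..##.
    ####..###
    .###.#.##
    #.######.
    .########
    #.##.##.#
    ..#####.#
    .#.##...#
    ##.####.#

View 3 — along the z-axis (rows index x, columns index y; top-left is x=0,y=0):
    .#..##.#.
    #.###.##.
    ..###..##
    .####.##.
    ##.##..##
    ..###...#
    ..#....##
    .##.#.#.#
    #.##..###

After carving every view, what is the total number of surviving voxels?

196 voxels

full grid |V| = 729
[1] y-view keeps 58 columns → grid now 522
[2] x-view keeps 56 columns → grid now 352
[3] z-view keeps 45 columns → grid now 196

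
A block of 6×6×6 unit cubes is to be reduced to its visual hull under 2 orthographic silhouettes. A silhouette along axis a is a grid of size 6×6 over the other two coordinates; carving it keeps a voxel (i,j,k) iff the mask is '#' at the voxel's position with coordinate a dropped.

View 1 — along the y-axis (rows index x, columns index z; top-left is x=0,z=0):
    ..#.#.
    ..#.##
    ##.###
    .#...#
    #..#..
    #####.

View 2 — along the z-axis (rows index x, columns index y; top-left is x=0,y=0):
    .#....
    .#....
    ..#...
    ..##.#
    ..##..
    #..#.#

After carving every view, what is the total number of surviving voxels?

full grid |V| = 216
step 1: project along y, AND mask (19/36) → |grid| = 114
step 2: project along z, AND mask (11/36) → |grid| = 35

voxel count = 35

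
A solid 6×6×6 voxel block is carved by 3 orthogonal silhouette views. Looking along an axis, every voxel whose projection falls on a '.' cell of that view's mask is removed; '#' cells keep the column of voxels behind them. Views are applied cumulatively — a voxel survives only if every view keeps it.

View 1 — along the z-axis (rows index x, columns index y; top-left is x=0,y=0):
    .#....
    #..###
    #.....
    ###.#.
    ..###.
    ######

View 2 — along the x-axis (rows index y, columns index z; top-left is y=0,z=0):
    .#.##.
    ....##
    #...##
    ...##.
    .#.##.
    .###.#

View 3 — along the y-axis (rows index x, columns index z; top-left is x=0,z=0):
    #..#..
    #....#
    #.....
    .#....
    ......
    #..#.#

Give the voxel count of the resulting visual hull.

voxel count = 11

full grid |V| = 216
V1 z: intersect with XY mask (19 set) -- 114 left
V2 x: intersect with YZ mask (17 set) -- 53 left
V3 y: intersect with XZ mask (9 set) -- 11 left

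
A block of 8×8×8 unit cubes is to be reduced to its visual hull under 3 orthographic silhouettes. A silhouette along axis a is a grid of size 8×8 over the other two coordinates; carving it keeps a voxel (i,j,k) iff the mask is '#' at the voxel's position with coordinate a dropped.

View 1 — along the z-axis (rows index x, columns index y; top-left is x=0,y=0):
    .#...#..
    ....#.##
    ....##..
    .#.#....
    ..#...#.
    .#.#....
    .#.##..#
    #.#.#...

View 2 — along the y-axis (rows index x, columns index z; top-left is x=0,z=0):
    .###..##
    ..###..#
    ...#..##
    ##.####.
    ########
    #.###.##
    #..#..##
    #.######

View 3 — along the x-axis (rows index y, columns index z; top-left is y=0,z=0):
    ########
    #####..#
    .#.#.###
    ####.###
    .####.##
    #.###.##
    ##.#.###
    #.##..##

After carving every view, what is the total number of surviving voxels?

remaining voxels: 83

full grid |V| = 512
V1 z: intersect with XY mask (20 set) -- 160 left
V2 y: intersect with XZ mask (43 set) -- 105 left
V3 x: intersect with YZ mask (49 set) -- 83 left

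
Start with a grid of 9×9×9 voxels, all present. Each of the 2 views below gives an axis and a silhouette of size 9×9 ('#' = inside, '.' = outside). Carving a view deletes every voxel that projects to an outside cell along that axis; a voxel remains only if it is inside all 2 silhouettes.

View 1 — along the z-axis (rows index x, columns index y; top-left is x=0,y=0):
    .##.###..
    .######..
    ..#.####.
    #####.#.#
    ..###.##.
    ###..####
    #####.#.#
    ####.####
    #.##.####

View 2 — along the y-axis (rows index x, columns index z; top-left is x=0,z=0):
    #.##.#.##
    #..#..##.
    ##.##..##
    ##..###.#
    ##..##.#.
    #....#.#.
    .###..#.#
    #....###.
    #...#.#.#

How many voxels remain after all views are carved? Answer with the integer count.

before carving: 729 voxels (9×9×9)
carve view 1 (along z, XY-mask fill 57/81): 513 voxels remain
carve view 2 (along y, XZ-mask fill 43/81): 267 voxels remain

voxel count = 267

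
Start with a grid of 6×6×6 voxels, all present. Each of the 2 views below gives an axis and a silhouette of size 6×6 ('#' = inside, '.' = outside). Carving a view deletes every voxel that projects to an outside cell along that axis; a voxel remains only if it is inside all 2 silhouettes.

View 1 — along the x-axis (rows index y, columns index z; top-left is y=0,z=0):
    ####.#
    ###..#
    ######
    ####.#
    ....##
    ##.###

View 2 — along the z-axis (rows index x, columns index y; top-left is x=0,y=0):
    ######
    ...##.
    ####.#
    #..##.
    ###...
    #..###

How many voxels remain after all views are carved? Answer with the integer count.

|visual hull| = 103

full grid |V| = 216
after view 1 [x-axis, 27 of 36 cells solid] → remaining = 162
after view 2 [z-axis, 23 of 36 cells solid] → remaining = 103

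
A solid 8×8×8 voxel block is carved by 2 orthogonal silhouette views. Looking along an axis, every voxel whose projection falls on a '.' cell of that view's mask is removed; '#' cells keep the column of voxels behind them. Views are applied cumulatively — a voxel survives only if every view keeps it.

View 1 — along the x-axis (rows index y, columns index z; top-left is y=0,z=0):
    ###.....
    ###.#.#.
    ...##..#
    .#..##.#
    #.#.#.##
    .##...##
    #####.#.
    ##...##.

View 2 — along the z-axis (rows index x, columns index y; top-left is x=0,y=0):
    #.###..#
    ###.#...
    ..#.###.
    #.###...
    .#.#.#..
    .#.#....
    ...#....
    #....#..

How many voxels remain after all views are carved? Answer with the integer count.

remaining voxels: 101

before carving: 512 voxels (8×8×8)
step 1: project along x, AND mask (34/64) → |grid| = 272
step 2: project along z, AND mask (25/64) → |grid| = 101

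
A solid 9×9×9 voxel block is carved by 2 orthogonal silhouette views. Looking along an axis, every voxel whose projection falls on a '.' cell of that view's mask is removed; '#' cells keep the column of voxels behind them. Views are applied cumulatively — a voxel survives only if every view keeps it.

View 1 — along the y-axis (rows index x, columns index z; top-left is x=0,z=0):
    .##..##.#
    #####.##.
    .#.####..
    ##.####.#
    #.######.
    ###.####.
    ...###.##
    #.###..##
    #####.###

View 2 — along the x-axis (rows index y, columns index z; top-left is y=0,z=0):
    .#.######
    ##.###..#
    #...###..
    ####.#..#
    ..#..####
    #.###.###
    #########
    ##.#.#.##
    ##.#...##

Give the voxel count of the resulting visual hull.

start: 9×9×9 = 729 voxels
carve view 1 (along y, XZ-mask fill 57/81): 513 voxels remain
carve view 2 (along x, YZ-mask fill 55/81): 344 voxels remain

344 voxels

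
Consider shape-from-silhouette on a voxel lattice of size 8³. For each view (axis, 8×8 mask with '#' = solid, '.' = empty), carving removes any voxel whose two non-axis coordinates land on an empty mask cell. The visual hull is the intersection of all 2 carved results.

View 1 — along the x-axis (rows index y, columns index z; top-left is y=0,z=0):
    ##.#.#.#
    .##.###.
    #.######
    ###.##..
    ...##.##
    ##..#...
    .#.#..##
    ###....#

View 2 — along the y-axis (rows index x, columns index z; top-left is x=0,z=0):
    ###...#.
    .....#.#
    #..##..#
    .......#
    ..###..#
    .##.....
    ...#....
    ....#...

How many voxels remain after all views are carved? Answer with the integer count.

full grid |V| = 512
after view 1 [x-axis, 37 of 64 cells solid] → remaining = 296
after view 2 [y-axis, 19 of 64 cells solid] → remaining = 89

|visual hull| = 89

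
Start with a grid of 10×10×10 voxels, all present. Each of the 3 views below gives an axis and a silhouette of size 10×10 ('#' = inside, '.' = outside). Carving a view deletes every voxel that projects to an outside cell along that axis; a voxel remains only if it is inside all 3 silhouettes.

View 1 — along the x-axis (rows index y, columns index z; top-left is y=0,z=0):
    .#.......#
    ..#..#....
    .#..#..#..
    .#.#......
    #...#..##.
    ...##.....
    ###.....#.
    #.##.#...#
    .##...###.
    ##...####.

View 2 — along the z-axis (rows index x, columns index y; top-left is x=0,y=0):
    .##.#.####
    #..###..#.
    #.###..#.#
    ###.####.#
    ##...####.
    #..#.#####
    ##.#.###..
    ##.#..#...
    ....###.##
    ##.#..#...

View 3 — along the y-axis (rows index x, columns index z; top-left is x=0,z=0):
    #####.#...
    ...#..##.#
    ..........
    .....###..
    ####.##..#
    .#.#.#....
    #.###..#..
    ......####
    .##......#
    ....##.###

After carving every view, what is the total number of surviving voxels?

initial block: 10^3 = 1000
[1] x-view keeps 35 columns → grid now 350
[2] z-view keeps 58 columns → grid now 198
[3] y-view keeps 40 columns → grid now 75

75 voxels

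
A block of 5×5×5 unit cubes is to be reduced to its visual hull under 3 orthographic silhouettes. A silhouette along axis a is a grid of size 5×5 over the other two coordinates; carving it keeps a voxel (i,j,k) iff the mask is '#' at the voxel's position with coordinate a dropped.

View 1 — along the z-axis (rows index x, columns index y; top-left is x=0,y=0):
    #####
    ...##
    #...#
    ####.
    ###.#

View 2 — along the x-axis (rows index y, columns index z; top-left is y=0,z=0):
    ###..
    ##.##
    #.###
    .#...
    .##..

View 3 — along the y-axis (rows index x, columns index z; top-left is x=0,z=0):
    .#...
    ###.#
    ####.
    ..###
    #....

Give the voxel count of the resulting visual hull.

start: 5×5×5 = 125 voxels
  1. axis=2 (XY plane), |mask|=17  ⇒  voxels=85
  2. axis=0 (YZ plane), |mask|=14  ⇒  voxels=47
  3. axis=1 (XZ plane), |mask|=13  ⇒  voxels=21

|visual hull| = 21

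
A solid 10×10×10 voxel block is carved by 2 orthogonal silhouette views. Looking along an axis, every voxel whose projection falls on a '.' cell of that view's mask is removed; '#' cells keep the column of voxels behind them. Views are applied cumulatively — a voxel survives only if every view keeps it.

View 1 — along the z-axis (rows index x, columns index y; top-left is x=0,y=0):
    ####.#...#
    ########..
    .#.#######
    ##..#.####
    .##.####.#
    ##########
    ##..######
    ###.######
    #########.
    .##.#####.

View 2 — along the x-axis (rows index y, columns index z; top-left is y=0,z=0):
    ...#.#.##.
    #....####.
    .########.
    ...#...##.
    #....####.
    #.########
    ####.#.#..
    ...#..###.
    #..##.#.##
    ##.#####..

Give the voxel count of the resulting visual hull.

456 voxels

initial block: 10^3 = 1000
  1. axis=2 (XY plane), |mask|=79  ⇒  voxels=790
  2. axis=0 (YZ plane), |mask|=57  ⇒  voxels=456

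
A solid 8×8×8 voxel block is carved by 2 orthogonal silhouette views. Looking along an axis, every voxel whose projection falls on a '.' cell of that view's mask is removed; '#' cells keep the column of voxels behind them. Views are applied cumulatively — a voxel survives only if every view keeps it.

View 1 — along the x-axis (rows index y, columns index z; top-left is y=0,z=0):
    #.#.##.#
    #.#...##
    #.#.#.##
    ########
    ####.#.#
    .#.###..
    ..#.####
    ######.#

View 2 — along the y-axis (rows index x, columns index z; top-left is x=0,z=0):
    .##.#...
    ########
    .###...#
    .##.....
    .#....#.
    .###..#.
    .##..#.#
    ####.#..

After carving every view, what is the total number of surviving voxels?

remaining voxels: 172

start: 8×8×8 = 512 voxels
after view 1 [x-axis, 44 of 64 cells solid] → remaining = 352
after view 2 [y-axis, 32 of 64 cells solid] → remaining = 172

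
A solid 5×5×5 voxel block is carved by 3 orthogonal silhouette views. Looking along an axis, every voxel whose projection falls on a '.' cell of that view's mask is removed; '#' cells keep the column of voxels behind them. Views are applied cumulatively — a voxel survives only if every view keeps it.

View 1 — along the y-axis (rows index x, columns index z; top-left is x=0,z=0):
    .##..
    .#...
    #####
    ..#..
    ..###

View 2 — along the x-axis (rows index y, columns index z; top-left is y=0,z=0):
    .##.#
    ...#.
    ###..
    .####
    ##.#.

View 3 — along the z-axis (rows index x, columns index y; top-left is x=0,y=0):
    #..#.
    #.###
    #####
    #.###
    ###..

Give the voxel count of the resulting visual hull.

start: 5×5×5 = 125 voxels
carve view 1 (along y, XZ-mask fill 12/25): 60 voxels remain
carve view 2 (along x, YZ-mask fill 14/25): 36 voxels remain
carve view 3 (along z, XY-mask fill 18/25): 29 voxels remain

29 voxels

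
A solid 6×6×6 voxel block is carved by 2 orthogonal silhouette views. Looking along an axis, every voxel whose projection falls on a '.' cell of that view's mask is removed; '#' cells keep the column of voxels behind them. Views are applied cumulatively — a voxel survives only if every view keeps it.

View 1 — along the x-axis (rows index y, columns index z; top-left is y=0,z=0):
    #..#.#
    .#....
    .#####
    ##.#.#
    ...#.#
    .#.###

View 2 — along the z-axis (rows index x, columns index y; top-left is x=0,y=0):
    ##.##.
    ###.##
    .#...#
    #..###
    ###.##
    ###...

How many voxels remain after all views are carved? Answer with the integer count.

voxel count = 67

before carving: 216 voxels (6×6×6)
carve view 1 (along x, YZ-mask fill 19/36): 114 voxels remain
carve view 2 (along z, XY-mask fill 23/36): 67 voxels remain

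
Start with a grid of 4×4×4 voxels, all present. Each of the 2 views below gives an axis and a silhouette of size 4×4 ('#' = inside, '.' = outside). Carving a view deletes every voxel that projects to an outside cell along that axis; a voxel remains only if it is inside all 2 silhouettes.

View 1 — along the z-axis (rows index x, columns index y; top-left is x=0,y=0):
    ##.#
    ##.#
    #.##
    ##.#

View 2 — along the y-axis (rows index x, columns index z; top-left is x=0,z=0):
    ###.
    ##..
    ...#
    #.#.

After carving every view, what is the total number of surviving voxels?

start: 4×4×4 = 64 voxels
[1] z-view keeps 12 columns → grid now 48
[2] y-view keeps 8 columns → grid now 24

|visual hull| = 24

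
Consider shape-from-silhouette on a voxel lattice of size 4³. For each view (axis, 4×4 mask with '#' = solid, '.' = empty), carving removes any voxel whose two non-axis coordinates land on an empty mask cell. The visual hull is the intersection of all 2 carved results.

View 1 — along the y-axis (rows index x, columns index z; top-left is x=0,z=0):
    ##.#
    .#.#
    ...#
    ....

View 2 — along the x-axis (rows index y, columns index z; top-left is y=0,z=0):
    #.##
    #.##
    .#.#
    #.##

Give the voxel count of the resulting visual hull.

remaining voxels: 17

before carving: 64 voxels (4×4×4)
V1 y: intersect with XZ mask (6 set) -- 24 left
V2 x: intersect with YZ mask (11 set) -- 17 left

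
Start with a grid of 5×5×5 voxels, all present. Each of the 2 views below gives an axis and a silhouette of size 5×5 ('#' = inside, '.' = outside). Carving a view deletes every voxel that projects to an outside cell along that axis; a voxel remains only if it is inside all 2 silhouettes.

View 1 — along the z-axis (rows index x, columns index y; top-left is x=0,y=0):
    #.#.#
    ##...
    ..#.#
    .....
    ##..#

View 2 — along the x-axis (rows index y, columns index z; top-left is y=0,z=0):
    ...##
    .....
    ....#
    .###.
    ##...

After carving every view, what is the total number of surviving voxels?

|visual hull| = 14

initial block: 5^3 = 125
  1. axis=2 (XY plane), |mask|=10  ⇒  voxels=50
  2. axis=0 (YZ plane), |mask|=8  ⇒  voxels=14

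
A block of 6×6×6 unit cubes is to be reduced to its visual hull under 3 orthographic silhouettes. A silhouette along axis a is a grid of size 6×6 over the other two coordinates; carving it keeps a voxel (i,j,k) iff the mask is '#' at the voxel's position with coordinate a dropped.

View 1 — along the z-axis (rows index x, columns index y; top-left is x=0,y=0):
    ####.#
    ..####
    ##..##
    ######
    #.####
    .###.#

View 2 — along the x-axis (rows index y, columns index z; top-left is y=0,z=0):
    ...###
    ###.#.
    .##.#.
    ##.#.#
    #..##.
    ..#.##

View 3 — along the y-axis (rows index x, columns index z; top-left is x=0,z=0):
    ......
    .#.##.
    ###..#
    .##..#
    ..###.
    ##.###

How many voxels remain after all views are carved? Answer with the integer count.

start: 6×6×6 = 216 voxels
step 1: project along z, AND mask (28/36) → |grid| = 168
step 2: project along x, AND mask (20/36) → |grid| = 93
step 3: project along y, AND mask (18/36) → |grid| = 43

43 voxels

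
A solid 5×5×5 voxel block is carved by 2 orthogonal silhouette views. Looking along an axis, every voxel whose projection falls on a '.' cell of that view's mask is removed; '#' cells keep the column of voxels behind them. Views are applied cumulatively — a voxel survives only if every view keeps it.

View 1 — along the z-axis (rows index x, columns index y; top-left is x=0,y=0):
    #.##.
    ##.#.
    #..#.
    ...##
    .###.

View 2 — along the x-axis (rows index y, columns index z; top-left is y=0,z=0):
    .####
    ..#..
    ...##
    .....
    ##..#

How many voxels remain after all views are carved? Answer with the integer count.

|visual hull| = 21

before carving: 125 voxels (5×5×5)
carve view 1 (along z, XY-mask fill 13/25): 65 voxels remain
carve view 2 (along x, YZ-mask fill 10/25): 21 voxels remain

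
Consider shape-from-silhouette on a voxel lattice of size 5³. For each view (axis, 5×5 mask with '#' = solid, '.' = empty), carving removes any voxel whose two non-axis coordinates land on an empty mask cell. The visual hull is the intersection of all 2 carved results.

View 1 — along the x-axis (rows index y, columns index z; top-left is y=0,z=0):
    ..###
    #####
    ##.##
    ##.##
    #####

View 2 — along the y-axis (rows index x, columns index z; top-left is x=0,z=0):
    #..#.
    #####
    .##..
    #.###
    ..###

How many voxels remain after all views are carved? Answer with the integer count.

start: 5×5×5 = 125 voxels
  1. axis=0 (YZ plane), |mask|=21  ⇒  voxels=105
  2. axis=1 (XZ plane), |mask|=16  ⇒  voxels=67

67 voxels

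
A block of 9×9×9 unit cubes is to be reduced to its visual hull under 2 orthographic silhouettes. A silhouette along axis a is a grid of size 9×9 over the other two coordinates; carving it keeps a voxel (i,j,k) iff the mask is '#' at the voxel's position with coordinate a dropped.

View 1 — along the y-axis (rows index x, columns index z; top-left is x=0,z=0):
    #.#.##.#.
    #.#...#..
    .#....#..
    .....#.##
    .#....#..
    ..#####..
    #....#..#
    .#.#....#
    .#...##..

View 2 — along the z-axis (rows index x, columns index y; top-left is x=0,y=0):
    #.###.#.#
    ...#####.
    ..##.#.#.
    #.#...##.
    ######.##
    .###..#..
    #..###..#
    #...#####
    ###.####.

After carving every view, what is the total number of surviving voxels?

start: 9×9×9 = 729 voxels
  1. axis=1 (XZ plane), |mask|=29  ⇒  voxels=261
  2. axis=2 (XY plane), |mask|=49  ⇒  voxels=155

voxel count = 155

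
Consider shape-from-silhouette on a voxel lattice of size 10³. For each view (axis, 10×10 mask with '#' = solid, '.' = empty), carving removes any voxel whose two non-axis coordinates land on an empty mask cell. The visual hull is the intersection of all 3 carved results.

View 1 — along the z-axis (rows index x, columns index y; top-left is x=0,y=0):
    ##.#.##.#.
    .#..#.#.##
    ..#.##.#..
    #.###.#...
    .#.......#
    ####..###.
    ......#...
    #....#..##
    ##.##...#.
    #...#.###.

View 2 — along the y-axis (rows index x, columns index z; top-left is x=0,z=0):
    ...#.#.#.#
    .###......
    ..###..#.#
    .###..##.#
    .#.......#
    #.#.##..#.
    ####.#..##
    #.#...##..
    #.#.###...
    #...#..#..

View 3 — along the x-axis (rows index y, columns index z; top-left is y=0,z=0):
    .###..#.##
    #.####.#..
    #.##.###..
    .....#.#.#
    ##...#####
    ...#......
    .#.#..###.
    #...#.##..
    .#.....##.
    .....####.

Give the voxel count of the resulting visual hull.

initial block: 10^3 = 1000
[1] z-view keeps 44 columns → grid now 440
[2] y-view keeps 44 columns → grid now 191
[3] x-view keeps 45 columns → grid now 84

voxel count = 84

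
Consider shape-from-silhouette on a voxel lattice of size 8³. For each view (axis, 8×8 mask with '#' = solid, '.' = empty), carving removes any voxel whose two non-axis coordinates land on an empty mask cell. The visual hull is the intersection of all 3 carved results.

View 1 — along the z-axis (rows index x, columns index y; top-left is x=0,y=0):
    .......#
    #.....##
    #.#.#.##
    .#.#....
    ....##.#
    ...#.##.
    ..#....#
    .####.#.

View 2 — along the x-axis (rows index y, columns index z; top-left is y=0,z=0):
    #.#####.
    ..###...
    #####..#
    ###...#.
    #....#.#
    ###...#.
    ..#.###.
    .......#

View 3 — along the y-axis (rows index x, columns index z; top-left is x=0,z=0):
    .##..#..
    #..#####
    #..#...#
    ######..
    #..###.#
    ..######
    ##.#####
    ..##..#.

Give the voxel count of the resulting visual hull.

before carving: 512 voxels (8×8×8)
V1 z: intersect with XY mask (24 set) -- 192 left
V2 x: intersect with YZ mask (31 set) -- 86 left
V3 y: intersect with XZ mask (39 set) -- 50 left

|visual hull| = 50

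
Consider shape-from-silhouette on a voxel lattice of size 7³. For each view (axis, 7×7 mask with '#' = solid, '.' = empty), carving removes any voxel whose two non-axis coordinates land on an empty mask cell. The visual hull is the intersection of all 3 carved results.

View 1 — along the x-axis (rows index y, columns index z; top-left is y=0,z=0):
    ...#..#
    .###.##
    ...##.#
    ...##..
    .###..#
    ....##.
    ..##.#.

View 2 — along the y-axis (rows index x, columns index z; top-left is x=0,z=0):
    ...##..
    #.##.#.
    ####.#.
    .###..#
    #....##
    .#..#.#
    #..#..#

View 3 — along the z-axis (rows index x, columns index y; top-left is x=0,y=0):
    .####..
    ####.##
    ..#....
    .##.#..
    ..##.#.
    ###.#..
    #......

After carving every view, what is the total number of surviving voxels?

before carving: 343 voxels (7×7×7)
after view 1 [x-axis, 21 of 49 cells solid] → remaining = 147
after view 2 [y-axis, 24 of 49 cells solid] → remaining = 76
after view 3 [z-axis, 22 of 49 cells solid] → remaining = 38

remaining voxels: 38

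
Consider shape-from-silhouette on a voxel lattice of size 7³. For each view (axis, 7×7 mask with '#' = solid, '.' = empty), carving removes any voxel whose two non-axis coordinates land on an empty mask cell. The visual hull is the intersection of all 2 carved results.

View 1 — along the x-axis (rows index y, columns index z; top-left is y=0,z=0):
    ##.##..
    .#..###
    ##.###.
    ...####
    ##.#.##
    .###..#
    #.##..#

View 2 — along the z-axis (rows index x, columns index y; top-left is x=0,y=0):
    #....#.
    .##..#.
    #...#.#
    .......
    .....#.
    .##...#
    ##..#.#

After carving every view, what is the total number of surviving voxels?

full grid |V| = 343
V1 x: intersect with YZ mask (30 set) -- 210 left
V2 z: intersect with XY mask (16 set) -- 68 left

68 voxels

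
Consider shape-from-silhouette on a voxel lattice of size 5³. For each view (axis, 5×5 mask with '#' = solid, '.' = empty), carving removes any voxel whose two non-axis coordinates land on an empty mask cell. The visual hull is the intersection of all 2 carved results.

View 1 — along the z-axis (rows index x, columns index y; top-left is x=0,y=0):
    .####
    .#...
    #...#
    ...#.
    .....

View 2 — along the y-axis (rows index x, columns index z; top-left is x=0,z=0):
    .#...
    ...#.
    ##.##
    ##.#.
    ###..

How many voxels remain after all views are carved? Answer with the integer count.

full grid |V| = 125
after view 1 [z-axis, 8 of 25 cells solid] → remaining = 40
after view 2 [y-axis, 12 of 25 cells solid] → remaining = 16

voxel count = 16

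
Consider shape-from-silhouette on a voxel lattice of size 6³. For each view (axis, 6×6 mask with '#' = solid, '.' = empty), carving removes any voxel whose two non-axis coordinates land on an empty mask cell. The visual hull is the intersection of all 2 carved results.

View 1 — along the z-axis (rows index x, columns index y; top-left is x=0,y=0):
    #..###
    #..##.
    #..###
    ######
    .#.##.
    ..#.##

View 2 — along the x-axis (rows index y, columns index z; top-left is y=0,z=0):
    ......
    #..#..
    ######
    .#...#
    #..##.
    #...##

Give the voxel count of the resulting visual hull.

start: 6×6×6 = 216 voxels
step 1: project along z, AND mask (23/36) → |grid| = 138
step 2: project along x, AND mask (16/36) → |grid| = 56

|visual hull| = 56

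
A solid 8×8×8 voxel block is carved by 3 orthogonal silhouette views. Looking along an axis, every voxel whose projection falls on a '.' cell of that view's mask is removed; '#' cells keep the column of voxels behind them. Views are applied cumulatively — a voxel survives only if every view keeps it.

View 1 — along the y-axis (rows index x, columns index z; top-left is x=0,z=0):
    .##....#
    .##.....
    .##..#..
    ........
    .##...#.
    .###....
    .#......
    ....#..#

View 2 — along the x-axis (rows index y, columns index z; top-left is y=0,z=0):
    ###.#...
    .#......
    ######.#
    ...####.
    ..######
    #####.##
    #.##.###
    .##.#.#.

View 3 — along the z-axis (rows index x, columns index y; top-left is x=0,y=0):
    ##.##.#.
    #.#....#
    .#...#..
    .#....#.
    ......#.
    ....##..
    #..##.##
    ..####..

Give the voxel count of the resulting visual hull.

32 voxels

initial block: 8^3 = 512
step 1: project along y, AND mask (17/64) → |grid| = 136
step 2: project along x, AND mask (39/64) → |grid| = 88
step 3: project along z, AND mask (24/64) → |grid| = 32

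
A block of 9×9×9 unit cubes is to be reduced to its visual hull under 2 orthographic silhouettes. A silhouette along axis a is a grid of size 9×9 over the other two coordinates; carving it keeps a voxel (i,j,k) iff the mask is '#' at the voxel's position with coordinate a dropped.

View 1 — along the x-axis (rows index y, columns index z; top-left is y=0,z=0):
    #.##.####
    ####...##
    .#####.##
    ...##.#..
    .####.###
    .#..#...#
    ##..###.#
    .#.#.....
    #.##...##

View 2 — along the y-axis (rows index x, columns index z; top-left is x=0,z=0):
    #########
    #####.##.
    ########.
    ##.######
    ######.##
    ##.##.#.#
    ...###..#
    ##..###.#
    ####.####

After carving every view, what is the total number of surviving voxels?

start: 9×9×9 = 729 voxels
[1] x-view keeps 46 columns → grid now 414
[2] y-view keeps 64 columns → grid now 329

remaining voxels: 329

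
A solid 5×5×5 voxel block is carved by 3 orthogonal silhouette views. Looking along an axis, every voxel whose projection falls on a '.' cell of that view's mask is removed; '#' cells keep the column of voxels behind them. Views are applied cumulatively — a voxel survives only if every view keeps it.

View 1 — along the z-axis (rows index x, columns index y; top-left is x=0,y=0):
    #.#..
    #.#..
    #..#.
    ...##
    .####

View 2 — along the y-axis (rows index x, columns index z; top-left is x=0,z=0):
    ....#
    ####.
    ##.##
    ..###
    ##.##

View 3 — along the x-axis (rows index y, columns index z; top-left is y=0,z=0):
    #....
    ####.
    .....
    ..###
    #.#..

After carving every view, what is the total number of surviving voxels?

remaining voxels: 14

start: 5×5×5 = 125 voxels
V1 z: intersect with XY mask (12 set) -- 60 left
V2 y: intersect with XZ mask (16 set) -- 40 left
V3 x: intersect with YZ mask (10 set) -- 14 left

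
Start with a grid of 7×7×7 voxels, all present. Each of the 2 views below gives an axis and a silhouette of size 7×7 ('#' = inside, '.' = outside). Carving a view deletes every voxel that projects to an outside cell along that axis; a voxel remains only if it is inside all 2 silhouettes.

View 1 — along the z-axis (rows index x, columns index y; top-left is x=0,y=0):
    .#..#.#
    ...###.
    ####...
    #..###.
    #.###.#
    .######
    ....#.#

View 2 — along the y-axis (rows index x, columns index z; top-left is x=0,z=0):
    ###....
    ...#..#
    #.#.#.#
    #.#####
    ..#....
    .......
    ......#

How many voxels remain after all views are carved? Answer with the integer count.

start: 7×7×7 = 343 voxels
V1 z: intersect with XY mask (27 set) -- 189 left
V2 y: intersect with XZ mask (17 set) -- 62 left

voxel count = 62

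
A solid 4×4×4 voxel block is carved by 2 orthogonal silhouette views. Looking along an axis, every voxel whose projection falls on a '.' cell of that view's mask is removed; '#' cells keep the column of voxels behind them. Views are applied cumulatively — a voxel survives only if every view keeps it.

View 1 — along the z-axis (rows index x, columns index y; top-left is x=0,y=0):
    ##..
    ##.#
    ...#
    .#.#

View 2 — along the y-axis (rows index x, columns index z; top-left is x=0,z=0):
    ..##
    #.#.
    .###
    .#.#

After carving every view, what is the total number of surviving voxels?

start: 4×4×4 = 64 voxels
  1. axis=2 (XY plane), |mask|=8  ⇒  voxels=32
  2. axis=1 (XZ plane), |mask|=9  ⇒  voxels=17

17 voxels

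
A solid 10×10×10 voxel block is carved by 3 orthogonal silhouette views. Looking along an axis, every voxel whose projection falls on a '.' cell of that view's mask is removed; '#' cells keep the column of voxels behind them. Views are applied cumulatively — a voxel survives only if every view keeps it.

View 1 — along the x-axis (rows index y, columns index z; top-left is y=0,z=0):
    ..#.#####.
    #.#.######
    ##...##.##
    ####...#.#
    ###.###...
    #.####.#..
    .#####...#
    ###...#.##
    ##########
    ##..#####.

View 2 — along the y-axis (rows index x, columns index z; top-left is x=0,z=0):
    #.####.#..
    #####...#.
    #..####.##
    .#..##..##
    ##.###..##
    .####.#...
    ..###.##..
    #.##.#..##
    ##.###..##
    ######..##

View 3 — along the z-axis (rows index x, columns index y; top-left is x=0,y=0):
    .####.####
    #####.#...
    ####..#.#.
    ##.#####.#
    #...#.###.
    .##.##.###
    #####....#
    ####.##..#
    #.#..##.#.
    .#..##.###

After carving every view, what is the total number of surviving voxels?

voxel count = 256

initial block: 10^3 = 1000
step 1: project along x, AND mask (67/100) → |grid| = 670
step 2: project along y, AND mask (62/100) → |grid| = 412
step 3: project along z, AND mask (64/100) → |grid| = 256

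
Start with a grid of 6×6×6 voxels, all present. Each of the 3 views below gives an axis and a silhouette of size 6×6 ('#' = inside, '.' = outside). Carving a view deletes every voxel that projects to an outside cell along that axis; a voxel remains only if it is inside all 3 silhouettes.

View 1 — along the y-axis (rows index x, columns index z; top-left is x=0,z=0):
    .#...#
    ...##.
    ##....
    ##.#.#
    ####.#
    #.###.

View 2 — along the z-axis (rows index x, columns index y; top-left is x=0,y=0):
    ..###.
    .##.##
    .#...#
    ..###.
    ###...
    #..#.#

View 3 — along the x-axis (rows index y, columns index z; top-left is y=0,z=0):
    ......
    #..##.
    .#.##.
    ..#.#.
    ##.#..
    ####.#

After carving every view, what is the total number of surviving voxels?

|visual hull| = 25

full grid |V| = 216
after view 1 [y-axis, 19 of 36 cells solid] → remaining = 114
after view 2 [z-axis, 18 of 36 cells solid] → remaining = 57
after view 3 [x-axis, 16 of 36 cells solid] → remaining = 25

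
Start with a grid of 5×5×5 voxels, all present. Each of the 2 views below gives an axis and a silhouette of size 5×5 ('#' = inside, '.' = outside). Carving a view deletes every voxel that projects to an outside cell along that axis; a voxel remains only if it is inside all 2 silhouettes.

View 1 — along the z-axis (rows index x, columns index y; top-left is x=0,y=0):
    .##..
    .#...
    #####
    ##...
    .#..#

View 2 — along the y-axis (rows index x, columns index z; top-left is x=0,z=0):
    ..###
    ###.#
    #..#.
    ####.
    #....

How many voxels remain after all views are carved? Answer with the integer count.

start: 5×5×5 = 125 voxels
V1 z: intersect with XY mask (12 set) -- 60 left
V2 y: intersect with XZ mask (14 set) -- 30 left

|visual hull| = 30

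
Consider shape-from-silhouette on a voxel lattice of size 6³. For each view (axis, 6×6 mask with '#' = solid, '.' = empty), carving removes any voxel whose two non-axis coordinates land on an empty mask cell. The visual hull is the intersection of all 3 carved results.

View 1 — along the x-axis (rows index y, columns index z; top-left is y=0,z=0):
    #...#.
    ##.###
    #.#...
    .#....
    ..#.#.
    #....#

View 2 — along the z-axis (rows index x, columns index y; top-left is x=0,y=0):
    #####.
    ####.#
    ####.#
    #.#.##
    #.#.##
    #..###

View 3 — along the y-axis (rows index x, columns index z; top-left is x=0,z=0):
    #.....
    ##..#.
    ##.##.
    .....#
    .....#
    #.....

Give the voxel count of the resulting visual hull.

initial block: 6^3 = 216
[1] x-view keeps 14 columns → grid now 84
[2] z-view keeps 27 columns → grid now 59
[3] y-view keeps 11 columns → grid now 24

remaining voxels: 24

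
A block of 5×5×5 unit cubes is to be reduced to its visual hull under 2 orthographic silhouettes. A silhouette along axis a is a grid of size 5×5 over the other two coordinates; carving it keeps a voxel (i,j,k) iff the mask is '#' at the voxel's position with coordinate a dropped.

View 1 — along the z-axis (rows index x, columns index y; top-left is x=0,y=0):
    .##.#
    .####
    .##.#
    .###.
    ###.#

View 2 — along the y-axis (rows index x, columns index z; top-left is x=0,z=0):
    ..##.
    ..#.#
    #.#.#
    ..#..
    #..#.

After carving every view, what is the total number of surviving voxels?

34 voxels

before carving: 125 voxels (5×5×5)
[1] z-view keeps 17 columns → grid now 85
[2] y-view keeps 10 columns → grid now 34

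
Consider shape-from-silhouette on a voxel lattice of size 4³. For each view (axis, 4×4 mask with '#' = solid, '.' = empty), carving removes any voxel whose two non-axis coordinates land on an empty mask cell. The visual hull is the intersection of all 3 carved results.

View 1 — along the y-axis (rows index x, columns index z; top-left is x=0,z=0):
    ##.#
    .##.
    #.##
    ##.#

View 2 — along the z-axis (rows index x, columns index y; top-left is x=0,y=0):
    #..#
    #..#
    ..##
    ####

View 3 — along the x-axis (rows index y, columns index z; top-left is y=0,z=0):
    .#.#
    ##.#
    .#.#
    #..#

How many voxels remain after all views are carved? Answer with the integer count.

initial block: 4^3 = 64
after view 1 [y-axis, 11 of 16 cells solid] → remaining = 44
after view 2 [z-axis, 10 of 16 cells solid] → remaining = 28
after view 3 [x-axis, 9 of 16 cells solid] → remaining = 17

|visual hull| = 17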